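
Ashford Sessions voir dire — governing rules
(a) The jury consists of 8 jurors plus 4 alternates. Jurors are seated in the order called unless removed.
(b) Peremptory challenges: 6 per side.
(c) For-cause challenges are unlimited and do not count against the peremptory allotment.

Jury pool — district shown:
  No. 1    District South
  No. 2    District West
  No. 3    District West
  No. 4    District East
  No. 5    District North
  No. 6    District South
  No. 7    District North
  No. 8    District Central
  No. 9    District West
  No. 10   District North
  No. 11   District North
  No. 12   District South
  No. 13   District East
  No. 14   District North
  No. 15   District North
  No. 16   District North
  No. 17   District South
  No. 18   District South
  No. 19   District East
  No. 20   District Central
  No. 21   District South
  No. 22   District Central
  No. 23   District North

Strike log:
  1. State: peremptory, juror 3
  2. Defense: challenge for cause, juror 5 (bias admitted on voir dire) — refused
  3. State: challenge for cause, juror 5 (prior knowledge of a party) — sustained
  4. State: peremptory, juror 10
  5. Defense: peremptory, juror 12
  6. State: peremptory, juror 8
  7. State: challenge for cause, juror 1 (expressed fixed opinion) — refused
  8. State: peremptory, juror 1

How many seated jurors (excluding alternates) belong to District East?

2

Removed: #1, #3, #5, #8, #10, #12.
Seated jurors 1–8: #2, #4, #6, #7, #9, #11, #13, #14 (alternates #15, #16, #17, #18 not counted).
Of those, in District East: #4, #13 → 2.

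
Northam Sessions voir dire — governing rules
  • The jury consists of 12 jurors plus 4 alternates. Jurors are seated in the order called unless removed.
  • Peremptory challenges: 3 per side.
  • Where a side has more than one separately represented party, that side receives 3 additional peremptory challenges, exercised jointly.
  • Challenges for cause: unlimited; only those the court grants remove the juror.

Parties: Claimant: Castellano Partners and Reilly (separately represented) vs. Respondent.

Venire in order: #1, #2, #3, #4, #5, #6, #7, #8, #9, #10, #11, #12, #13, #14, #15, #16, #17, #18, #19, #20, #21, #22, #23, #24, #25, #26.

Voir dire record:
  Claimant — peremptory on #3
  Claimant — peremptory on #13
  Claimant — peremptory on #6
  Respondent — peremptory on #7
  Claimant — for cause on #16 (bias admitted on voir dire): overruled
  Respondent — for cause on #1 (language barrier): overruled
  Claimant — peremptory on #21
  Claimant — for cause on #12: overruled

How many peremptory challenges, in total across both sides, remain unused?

4

Claimant allotment: 3 base + 3 multi-party = 6. Respondent allotment: 3.
Claimant peremptories used: #3, #13, #6, #21 — 4 (for-cause on #16, #12 don't count).
Respondent peremptories used: #7 — 1 (the for-cause on #1 doesn't count).
Remaining: (6 − 4) + (3 − 1) = 4.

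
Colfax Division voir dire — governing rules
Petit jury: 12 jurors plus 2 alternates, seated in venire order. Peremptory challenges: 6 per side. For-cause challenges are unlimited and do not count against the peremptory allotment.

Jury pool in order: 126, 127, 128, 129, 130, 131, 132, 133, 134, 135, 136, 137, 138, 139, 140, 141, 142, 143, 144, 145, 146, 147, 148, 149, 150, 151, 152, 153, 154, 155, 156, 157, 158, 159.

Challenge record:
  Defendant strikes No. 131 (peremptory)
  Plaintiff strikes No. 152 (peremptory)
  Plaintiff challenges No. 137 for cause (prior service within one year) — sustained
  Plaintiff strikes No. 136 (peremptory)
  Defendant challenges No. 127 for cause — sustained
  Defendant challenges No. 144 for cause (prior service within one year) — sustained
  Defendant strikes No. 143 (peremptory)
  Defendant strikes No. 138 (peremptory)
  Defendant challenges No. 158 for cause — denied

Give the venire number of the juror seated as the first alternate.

145

Removed: #127, #131, #136, #137, #138, #143, #144, #152. (#158 stays — for-cause denied.)
Filling seats in venire order through position 13: #126, #128, #129, #130, #132, #133, #134, #135, #139, #140, #141, #142, #145.
So alternate 1 is #145.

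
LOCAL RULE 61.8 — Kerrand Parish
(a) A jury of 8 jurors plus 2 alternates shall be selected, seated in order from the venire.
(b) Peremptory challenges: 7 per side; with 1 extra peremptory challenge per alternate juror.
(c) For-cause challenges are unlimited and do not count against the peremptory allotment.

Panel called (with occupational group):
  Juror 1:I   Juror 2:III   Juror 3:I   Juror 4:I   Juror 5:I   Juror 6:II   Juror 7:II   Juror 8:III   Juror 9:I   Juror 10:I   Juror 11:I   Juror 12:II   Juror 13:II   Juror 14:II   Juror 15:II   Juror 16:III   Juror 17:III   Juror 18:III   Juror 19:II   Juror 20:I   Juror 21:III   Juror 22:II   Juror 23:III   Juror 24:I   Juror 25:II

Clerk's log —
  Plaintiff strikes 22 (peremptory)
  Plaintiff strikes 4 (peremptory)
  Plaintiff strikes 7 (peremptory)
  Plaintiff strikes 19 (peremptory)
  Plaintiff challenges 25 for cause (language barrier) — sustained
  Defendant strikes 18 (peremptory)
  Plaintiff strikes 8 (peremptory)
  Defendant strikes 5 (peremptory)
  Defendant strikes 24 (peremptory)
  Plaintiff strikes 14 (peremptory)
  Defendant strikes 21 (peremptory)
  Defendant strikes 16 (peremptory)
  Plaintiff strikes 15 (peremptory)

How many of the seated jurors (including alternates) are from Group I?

5

Removed: #4, #5, #7, #8, #14, #15, #16, #18, #19, #21, #22, #24, #25.
Seated (10 incl. alternates): #1, #2, #3, #6, #9, #10, #11, #12, #13, #17.
Of those, in Group I: #1, #3, #9, #10, #11 → 5.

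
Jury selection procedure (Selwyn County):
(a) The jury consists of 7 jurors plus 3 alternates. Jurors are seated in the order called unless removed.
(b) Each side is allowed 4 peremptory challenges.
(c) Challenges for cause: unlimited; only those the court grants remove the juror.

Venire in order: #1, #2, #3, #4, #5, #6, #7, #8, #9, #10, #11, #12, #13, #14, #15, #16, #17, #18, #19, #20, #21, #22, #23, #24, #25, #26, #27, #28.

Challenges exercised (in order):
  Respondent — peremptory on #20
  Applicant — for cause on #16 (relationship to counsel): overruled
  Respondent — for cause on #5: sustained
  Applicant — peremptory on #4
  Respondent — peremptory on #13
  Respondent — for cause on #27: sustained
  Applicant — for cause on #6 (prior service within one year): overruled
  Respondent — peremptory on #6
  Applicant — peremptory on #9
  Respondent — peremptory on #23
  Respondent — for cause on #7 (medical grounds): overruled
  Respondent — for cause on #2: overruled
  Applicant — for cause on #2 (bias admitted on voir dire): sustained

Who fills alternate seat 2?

Removed: #2, #4, #5, #6, #9, #13, #20, #23, #27. (#7, #16 stay — for-cause denied.)
Seating in order: seats 1–7 → #1, #3, #7, #8, #10, #11, #12; alternates → #14, #15, #16.
So alternate 2 is #15.

15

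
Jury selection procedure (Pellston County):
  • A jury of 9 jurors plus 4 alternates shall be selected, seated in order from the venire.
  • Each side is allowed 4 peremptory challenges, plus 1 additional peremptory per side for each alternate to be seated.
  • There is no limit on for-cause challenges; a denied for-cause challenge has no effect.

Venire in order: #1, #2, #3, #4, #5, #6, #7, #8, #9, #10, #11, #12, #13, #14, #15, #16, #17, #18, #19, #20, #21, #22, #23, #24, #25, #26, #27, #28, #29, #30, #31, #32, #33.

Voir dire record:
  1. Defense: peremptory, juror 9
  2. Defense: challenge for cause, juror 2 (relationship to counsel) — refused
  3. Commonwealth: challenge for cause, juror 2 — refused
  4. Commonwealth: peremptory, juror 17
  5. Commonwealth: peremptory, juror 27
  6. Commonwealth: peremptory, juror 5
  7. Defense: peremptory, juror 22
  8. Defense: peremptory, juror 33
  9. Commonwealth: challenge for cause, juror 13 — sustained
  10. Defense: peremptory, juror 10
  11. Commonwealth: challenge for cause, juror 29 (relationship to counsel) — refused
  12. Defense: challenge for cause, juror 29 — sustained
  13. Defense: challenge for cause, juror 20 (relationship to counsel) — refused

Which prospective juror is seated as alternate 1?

14

Removed: #5, #9, #10, #13, #17, #22, #27, #29, #33. (#2, #20 stay — for-cause denied.)
Filling seats in venire order through position 10: #1, #2, #3, #4, #6, #7, #8, #11, #12, #14.
So alternate 1 is #14.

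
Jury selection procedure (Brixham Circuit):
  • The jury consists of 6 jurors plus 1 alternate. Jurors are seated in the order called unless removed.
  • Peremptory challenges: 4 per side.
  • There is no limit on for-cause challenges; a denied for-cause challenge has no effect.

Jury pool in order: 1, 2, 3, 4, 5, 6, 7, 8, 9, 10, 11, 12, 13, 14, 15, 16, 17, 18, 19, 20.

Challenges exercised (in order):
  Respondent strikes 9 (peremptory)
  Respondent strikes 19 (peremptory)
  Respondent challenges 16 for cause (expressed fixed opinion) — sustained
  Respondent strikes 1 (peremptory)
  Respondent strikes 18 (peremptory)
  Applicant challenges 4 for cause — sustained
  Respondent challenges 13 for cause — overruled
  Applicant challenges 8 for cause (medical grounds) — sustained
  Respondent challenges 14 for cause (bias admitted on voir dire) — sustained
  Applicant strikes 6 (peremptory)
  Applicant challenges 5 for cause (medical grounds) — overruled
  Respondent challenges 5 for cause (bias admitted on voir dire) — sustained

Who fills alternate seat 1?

Removed: #1, #4, #5, #6, #8, #9, #14, #16, #18, #19. (#13 stays — for-cause denied.)
Seating in order: seats 1–6 → #2, #3, #7, #10, #11, #12; alternates → #13.
So alternate 1 is #13.

13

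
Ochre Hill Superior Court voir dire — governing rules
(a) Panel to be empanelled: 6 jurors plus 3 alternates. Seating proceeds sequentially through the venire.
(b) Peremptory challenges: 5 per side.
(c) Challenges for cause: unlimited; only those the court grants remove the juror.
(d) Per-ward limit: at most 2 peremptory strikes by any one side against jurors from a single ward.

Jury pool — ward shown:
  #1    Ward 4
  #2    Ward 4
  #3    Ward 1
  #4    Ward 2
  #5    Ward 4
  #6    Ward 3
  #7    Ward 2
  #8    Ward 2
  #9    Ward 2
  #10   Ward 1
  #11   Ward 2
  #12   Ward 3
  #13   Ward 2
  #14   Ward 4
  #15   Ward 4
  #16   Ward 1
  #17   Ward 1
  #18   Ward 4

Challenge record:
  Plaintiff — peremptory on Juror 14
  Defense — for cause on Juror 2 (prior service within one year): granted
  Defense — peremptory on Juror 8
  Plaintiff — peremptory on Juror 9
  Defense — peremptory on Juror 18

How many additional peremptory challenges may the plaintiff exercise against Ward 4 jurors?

Plaintiff peremptories so far: #14, #9 — 2 of 5 used, 3 left overall.
Against Ward 4: #14 — 1 used; per-ward cap 2 leaves 1.
Binding limit: min(3, 1) = 1.

1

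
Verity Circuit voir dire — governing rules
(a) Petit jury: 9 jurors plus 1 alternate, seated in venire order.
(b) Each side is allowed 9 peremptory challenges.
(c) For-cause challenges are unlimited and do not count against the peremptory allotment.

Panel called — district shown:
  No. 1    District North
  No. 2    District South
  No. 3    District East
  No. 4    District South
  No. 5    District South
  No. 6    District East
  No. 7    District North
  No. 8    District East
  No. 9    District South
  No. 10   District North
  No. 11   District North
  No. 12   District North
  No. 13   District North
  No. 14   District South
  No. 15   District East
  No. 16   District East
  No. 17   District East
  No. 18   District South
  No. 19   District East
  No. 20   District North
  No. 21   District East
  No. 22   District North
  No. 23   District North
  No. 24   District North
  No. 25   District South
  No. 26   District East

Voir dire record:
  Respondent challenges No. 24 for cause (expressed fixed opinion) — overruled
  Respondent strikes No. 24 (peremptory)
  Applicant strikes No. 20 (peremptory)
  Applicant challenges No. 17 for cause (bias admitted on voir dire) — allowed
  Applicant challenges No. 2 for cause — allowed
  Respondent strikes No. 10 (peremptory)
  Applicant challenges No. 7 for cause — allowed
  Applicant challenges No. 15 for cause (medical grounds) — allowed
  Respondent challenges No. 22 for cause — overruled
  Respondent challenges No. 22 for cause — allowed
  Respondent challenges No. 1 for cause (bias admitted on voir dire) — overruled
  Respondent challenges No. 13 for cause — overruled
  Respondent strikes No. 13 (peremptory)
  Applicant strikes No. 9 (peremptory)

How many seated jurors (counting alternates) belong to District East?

4

Removed: #2, #7, #9, #10, #13, #15, #17, #20, #22, #24.
Seated (10 incl. alternates): #1, #3, #4, #5, #6, #8, #11, #12, #14, #16.
Of those, in District East: #3, #6, #8, #16 → 4.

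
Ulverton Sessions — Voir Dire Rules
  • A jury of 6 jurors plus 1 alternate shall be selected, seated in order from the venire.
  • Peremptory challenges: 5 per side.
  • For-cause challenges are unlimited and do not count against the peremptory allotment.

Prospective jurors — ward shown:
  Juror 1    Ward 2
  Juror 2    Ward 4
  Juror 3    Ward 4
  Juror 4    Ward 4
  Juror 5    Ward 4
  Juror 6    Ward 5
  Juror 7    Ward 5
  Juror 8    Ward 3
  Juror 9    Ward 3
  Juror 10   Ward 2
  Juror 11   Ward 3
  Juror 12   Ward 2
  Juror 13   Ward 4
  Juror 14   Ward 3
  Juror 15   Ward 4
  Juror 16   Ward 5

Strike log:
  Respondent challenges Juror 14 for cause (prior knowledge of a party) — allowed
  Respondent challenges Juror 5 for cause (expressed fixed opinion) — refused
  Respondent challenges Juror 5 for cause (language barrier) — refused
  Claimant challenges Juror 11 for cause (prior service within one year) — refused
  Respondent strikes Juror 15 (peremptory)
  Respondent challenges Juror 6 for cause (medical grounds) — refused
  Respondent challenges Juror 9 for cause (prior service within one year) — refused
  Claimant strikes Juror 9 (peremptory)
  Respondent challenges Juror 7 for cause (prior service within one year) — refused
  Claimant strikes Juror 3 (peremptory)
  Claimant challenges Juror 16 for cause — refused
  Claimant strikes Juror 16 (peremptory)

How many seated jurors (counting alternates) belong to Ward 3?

1

Removed: #3, #9, #14, #15, #16.
Seated (7 incl. alternates): #1, #2, #4, #5, #6, #7, #8.
Of those, in Ward 3: #8 → 1.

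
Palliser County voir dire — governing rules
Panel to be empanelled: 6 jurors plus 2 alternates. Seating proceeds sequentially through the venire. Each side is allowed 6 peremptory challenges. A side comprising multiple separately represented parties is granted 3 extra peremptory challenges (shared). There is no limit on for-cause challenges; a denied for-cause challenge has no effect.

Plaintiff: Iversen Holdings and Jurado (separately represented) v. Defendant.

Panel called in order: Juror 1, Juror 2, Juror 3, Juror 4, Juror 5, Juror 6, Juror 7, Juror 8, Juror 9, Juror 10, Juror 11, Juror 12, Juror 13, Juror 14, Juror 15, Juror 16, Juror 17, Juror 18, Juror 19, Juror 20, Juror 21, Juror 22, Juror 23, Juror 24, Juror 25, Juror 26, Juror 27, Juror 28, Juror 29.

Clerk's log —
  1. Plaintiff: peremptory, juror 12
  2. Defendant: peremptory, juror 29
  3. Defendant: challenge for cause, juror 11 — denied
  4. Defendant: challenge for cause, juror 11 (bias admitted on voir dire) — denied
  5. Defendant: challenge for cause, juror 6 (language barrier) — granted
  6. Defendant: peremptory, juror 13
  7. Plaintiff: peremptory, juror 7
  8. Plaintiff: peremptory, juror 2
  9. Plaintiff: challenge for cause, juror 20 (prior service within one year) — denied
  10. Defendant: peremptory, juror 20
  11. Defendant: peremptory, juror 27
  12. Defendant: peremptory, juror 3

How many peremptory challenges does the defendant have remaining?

Defendant allotment: 6.
Defendant peremptories used: #29, #13, #20, #27, #3 — 5 (for-cause on #11, #11, #6 don't count).
Remaining: 6 − 5 = 1.

1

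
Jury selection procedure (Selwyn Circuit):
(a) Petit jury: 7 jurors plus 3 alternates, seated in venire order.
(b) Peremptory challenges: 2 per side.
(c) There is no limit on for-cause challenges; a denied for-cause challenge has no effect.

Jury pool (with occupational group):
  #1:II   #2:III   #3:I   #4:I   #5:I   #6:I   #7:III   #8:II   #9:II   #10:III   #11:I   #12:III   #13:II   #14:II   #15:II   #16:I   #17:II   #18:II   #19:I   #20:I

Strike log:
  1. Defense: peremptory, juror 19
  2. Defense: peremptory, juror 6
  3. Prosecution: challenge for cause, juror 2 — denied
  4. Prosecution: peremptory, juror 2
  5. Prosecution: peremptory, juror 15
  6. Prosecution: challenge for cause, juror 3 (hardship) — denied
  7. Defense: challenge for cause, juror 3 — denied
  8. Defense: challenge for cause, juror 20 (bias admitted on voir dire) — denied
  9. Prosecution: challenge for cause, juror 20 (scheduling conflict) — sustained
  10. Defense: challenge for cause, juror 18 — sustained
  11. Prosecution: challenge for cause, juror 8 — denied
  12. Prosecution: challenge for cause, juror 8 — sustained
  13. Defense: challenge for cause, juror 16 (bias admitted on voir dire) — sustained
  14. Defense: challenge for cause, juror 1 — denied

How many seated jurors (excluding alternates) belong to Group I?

3

Removed: #2, #6, #8, #15, #16, #18, #19, #20.
Seated jurors 1–7: #1, #3, #4, #5, #7, #9, #10 (alternates #11, #12, #13 not counted).
Of those, in Group I: #3, #4, #5 → 3.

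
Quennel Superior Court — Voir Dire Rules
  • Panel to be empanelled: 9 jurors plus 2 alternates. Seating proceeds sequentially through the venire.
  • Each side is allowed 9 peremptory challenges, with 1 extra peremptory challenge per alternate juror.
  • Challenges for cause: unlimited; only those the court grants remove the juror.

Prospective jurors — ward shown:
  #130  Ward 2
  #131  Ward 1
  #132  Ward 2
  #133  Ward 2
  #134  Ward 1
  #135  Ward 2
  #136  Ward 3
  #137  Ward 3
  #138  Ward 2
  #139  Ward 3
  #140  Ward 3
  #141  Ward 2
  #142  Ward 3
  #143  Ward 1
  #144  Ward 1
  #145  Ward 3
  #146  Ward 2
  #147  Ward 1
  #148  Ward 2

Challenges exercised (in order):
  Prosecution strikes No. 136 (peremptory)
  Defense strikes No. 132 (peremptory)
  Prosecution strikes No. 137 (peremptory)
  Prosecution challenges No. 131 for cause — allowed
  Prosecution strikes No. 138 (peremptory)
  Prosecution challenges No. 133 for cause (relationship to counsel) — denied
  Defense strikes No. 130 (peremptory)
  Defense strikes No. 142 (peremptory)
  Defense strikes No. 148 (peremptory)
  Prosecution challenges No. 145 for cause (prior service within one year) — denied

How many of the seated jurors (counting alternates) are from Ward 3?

Removed: #130, #131, #132, #136, #137, #138, #142, #148.
Seated (11 incl. alternates): #133, #134, #135, #139, #140, #141, #143, #144, #145, #146, #147.
Of those, in Ward 3: #139, #140, #145 → 3.

3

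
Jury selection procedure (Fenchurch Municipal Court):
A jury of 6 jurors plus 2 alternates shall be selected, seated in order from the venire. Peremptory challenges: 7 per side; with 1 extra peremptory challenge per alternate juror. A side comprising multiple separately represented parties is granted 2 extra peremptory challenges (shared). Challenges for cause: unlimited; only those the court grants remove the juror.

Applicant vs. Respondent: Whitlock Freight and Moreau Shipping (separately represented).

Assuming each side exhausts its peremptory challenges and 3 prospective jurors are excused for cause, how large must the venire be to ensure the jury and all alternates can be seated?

31

Seats to fill: 6 + 2 alternates = 8.
Peremptories — Applicant: 7 + 1×2 = 9; Respondent: 7 + 1×2 + 2 = 11; total 20.
For-cause removals: 3.
Minimum venire: 8 + 20 + 3 = 31.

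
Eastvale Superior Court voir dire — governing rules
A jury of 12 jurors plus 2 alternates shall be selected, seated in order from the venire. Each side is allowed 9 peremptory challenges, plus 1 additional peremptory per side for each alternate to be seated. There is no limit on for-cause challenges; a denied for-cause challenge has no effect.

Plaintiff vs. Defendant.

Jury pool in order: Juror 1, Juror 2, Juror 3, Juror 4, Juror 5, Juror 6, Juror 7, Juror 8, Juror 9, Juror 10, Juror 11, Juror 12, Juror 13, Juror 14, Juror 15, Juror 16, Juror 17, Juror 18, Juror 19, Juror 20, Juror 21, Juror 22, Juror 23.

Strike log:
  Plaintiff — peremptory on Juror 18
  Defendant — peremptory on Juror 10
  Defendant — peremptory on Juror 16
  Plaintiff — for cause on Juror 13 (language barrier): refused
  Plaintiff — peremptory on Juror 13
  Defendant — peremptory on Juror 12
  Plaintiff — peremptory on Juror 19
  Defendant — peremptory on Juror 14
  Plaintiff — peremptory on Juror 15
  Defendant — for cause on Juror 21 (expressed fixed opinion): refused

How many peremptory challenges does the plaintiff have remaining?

7

Plaintiff allotment: 9 base + 1 × 2 alternates = 11.
Plaintiff peremptories used: #18, #13, #19, #15 — 4 (the for-cause on #13 doesn't count).
Remaining: 11 − 4 = 7.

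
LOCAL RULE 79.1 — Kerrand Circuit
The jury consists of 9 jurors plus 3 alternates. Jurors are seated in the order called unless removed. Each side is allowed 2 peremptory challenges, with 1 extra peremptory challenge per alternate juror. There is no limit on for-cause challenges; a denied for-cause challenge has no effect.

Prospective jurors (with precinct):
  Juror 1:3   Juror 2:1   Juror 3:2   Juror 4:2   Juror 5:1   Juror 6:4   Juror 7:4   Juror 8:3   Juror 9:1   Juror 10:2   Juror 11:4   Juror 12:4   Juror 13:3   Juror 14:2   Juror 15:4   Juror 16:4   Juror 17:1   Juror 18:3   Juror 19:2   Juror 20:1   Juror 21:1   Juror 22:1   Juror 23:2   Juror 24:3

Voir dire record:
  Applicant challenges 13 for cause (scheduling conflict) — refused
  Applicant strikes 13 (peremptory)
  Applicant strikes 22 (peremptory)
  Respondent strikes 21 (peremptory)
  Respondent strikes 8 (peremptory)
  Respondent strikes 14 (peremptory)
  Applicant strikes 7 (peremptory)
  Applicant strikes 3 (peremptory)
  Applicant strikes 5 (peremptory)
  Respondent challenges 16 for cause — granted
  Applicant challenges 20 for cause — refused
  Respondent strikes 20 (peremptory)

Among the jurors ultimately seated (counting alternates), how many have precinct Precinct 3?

Removed: #3, #5, #7, #8, #13, #14, #16, #20, #21, #22.
Seated (12 incl. alternates): #1, #2, #4, #6, #9, #10, #11, #12, #15, #17, #18, #19.
Of those, in Precinct 3: #1, #18 → 2.

2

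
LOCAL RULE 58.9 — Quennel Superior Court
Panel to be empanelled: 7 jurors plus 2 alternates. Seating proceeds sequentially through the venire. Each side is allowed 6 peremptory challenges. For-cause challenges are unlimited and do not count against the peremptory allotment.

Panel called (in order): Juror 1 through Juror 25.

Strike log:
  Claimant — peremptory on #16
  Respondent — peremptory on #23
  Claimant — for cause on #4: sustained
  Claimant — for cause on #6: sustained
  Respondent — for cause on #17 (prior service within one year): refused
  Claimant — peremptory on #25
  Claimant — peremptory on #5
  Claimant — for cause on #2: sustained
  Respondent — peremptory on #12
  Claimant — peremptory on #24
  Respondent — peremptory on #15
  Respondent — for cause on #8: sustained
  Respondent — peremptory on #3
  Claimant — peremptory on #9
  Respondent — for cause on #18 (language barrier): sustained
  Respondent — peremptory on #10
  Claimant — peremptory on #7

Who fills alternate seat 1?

Removed: #2, #3, #4, #5, #6, #7, #8, #9, #10, #12, #15, #16, #18, #23, #24, #25. (#17 stays — for-cause denied.)
Filling seats in venire order through position 8: #1, #11, #13, #14, #17, #19, #20, #21.
So alternate 1 is #21.

21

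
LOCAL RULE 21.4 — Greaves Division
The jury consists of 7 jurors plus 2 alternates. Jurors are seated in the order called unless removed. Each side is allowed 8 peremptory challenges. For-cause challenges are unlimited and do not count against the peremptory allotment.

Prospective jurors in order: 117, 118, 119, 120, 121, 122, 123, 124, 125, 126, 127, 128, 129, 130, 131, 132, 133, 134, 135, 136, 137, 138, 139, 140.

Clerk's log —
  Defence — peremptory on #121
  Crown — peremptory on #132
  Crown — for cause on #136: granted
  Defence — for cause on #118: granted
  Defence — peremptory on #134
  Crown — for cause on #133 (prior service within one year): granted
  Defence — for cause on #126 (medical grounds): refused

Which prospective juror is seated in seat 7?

Removed: #118, #121, #132, #133, #134, #136. (#126 stays — for-cause denied.)
Filling seats in venire order through position 7: #117, #119, #120, #122, #123, #124, #125.
So seat 7 is #125.

125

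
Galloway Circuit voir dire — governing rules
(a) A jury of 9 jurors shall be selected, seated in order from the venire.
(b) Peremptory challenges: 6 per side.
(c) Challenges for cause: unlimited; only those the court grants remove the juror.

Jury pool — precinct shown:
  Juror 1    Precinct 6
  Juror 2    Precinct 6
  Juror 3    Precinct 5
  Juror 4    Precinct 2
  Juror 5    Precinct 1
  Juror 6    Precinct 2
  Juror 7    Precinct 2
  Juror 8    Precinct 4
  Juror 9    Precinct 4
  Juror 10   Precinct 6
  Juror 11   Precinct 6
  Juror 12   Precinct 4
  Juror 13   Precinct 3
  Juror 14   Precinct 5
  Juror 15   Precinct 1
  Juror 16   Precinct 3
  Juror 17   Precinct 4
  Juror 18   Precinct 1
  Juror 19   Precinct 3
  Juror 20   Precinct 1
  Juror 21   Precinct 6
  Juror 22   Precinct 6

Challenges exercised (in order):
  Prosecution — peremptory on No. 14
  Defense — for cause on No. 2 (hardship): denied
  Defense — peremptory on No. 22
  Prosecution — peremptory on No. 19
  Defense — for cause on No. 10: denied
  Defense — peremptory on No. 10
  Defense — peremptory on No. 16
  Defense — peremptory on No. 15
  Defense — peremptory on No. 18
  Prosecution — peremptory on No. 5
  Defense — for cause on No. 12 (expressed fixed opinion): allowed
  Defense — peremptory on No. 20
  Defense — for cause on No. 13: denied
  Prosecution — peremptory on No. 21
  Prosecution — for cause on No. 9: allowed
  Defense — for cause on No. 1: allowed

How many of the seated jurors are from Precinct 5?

Removed: #1, #5, #9, #10, #12, #14, #15, #16, #18, #19, #20, #21, #22.
Seated jurors 1–9: #2, #3, #4, #6, #7, #8, #11, #13, #17.
Of those, in Precinct 5: #3 → 1.

1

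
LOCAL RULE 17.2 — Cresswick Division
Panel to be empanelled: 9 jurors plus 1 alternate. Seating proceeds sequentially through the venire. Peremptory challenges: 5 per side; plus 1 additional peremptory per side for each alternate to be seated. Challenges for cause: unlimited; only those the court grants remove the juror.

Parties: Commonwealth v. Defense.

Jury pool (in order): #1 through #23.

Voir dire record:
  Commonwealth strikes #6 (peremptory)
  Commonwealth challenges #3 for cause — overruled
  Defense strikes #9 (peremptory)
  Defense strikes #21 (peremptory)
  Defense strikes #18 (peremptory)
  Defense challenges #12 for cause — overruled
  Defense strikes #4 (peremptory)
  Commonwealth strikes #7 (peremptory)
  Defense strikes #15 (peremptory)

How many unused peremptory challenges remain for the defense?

Defense allotment: 5 base + 1 × 1 alternate = 6.
Defense peremptories used: #9, #21, #18, #4, #15 — 5 (the for-cause on #12 doesn't count).
Remaining: 6 − 5 = 1.

1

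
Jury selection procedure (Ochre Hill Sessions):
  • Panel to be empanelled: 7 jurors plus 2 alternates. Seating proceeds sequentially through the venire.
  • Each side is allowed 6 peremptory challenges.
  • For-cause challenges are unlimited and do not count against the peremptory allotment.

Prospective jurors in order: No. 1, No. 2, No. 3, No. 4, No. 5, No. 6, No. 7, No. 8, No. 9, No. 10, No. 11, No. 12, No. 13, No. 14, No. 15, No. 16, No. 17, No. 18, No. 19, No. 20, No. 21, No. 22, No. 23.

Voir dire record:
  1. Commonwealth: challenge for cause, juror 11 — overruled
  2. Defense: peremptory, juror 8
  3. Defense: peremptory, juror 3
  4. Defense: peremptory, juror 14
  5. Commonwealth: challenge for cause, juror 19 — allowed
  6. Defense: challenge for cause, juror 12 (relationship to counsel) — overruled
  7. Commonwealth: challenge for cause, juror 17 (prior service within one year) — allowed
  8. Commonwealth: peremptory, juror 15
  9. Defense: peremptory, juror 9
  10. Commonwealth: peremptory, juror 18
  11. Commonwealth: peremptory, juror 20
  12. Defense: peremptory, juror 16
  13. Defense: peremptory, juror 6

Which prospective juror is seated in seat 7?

11

Removed: #3, #6, #8, #9, #14, #15, #16, #17, #18, #19, #20. (#11, #12 stay — for-cause denied.)
Seating in order: seats 1–7 → #1, #2, #4, #5, #7, #10, #11; alternates → #12, #13.
So seat 7 is #11.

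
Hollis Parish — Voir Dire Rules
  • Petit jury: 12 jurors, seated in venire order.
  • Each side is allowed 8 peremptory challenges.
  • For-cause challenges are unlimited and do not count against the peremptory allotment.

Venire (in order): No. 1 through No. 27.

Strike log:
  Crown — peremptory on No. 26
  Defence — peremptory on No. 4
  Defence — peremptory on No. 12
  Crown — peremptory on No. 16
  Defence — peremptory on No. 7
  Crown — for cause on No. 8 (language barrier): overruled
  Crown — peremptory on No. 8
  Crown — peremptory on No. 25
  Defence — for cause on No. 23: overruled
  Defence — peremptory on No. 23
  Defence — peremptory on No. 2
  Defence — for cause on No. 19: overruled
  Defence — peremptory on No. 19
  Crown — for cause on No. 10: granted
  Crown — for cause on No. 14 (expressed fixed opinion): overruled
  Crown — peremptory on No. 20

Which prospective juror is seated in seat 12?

Removed: #2, #4, #7, #8, #10, #12, #16, #19, #20, #23, #25, #26. (#14 stays — for-cause denied.)
Filling seats in venire order through position 12: #1, #3, #5, #6, #9, #11, #13, #14, #15, #17, #18, #21.
So seat 12 is #21.

21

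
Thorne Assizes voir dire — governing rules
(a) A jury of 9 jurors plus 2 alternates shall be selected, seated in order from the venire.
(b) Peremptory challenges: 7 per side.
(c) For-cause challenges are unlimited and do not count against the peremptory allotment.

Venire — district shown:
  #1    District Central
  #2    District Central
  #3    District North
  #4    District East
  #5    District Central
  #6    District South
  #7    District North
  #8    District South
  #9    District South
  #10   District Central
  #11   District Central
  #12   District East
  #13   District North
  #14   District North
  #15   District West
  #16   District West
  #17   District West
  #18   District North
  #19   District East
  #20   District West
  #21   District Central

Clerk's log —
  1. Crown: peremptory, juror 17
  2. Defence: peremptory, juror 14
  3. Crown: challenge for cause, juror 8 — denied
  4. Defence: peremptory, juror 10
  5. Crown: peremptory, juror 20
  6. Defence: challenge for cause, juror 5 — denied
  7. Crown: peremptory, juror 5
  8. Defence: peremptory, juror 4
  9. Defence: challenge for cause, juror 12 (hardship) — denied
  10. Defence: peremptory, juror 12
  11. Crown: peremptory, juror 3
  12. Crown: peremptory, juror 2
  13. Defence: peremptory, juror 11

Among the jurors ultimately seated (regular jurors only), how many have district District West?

Removed: #2, #3, #4, #5, #10, #11, #12, #14, #17, #20.
Seated jurors 1–9: #1, #6, #7, #8, #9, #13, #15, #16, #18 (alternates #19, #21 not counted).
Of those, in District West: #15, #16 → 2.

2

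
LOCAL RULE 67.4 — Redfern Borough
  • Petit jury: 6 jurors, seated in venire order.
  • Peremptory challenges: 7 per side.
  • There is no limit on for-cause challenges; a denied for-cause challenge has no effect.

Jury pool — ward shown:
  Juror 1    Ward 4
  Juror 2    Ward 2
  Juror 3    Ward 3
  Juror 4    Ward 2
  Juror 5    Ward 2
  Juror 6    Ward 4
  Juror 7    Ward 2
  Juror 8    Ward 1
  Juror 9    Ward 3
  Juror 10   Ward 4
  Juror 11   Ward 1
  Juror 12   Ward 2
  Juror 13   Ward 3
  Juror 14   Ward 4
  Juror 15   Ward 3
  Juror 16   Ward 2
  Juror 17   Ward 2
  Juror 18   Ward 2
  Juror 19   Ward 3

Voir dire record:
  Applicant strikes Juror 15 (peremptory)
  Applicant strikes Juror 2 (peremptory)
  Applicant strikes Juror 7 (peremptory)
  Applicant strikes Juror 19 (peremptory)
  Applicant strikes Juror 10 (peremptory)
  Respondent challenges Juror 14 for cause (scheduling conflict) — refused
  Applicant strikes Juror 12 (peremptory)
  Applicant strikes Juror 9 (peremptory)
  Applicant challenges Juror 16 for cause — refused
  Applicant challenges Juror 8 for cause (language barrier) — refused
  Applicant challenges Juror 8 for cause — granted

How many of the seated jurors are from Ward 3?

Removed: #2, #7, #8, #9, #10, #12, #15, #19.
Seated jurors 1–6: #1, #3, #4, #5, #6, #11.
Of those, in Ward 3: #3 → 1.

1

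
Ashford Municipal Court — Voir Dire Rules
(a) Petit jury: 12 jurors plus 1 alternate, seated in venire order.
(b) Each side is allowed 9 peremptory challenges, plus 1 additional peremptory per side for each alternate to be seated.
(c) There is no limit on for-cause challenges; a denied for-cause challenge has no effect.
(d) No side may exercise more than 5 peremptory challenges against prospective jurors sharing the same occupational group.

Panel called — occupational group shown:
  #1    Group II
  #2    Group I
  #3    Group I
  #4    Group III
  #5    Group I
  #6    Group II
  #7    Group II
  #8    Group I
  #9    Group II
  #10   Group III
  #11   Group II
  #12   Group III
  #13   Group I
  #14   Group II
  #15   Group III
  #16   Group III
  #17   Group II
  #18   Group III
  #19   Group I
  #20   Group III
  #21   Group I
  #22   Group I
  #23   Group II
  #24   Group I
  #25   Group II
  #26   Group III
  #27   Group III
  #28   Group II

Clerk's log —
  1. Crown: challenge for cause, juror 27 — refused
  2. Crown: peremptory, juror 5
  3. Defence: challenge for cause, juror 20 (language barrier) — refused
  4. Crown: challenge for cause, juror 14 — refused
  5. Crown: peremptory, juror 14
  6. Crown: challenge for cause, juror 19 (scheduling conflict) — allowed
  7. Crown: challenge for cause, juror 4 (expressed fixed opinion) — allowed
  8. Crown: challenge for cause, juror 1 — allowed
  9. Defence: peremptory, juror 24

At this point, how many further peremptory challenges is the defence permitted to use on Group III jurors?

Defence peremptories so far: #24 — 1 of 10 used, 9 left overall.
Against Group III: none yet — per-group cap 5 leaves 5.
Binding limit: min(9, 5) = 5.

5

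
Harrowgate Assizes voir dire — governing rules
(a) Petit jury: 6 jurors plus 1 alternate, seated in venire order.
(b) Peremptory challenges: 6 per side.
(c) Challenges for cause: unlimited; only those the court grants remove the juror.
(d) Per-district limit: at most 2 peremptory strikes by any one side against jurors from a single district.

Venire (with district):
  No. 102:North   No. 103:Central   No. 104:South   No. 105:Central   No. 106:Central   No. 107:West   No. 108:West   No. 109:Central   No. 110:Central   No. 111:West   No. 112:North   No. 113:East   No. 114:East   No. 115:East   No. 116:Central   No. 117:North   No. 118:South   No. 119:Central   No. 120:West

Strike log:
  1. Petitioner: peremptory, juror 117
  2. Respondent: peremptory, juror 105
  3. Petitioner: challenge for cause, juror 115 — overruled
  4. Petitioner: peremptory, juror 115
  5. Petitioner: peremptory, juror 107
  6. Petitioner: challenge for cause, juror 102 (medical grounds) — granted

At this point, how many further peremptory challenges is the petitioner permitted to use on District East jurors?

1

Petitioner peremptories so far: #117, #115, #107 — 3 of 6 used, 3 left overall.
Against District East: #115 — 1 used; per-district cap 2 leaves 1.
Binding limit: min(3, 1) = 1.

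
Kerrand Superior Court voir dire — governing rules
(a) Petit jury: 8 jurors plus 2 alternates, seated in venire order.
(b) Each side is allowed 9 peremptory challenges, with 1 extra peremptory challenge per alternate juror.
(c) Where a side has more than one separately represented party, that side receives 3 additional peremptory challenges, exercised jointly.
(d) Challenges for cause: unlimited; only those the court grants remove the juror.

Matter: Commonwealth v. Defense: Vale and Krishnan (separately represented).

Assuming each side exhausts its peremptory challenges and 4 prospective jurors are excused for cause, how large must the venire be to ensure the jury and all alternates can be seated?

Seats to fill: 8 + 2 alternates = 10.
Peremptories — Commonwealth: 9 + 1×2 = 11; Defense: 9 + 1×2 + 3 = 14; total 25.
For-cause removals: 4.
Minimum venire: 10 + 25 + 4 = 39.

39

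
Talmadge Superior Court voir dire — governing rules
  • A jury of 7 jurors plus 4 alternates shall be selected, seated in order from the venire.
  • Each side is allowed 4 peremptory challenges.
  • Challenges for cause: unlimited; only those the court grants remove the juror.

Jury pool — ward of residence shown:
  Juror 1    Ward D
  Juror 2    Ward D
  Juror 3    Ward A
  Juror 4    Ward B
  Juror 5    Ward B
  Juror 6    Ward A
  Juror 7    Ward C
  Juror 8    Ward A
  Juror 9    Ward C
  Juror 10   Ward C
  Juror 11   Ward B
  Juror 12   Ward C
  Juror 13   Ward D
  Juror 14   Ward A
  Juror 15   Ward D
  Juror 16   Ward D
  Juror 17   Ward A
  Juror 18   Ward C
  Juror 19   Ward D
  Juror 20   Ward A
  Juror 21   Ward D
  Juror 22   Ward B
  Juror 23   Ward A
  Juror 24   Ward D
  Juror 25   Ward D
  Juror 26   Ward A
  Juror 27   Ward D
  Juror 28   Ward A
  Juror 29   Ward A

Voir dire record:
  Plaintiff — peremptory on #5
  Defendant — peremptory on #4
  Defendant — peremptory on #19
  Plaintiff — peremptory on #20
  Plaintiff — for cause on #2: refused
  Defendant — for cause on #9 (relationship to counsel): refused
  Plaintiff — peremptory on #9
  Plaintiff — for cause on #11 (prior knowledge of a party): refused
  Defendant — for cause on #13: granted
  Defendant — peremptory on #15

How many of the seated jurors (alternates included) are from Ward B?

Removed: #4, #5, #9, #13, #15, #19, #20.
Seated (11 incl. alternates): #1, #2, #3, #6, #7, #8, #10, #11, #12, #14, #16.
Of those, in Ward B: #11 → 1.

1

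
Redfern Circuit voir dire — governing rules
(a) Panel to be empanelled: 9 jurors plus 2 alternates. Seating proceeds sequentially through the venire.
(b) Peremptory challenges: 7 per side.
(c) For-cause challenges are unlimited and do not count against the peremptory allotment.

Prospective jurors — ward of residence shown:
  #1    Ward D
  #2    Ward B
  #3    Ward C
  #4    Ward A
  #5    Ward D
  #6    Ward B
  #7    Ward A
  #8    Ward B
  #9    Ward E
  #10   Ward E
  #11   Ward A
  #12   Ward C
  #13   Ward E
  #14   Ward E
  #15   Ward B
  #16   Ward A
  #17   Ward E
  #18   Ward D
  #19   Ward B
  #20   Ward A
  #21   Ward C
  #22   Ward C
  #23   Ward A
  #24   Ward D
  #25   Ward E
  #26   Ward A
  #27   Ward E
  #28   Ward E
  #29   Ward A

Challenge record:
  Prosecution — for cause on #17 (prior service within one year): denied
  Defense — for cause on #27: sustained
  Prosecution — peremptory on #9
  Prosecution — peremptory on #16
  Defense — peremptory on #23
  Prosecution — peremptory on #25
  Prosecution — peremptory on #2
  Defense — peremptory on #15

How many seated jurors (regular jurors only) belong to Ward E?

Removed: #2, #9, #15, #16, #23, #25, #27.
Seated jurors 1–9: #1, #3, #4, #5, #6, #7, #8, #10, #11 (alternates #12, #13 not counted).
Of those, in Ward E: #10 → 1.

1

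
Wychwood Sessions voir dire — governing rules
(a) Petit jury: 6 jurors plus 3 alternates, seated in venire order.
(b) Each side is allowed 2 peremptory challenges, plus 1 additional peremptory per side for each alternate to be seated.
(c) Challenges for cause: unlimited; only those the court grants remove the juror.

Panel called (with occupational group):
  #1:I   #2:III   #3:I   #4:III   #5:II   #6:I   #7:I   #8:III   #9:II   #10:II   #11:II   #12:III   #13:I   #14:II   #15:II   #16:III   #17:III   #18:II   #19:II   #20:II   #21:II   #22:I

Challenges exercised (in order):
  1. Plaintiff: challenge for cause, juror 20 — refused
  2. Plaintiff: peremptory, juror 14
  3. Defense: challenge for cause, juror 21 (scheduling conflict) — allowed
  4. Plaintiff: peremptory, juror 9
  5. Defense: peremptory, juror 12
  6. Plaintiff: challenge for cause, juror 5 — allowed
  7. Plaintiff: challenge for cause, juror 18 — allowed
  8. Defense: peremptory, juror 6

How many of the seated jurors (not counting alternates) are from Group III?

3

Removed: #5, #6, #9, #12, #14, #18, #21.
Seated jurors 1–6: #1, #2, #3, #4, #7, #8 (alternates #10, #11, #13 not counted).
Of those, in Group III: #2, #4, #8 → 3.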